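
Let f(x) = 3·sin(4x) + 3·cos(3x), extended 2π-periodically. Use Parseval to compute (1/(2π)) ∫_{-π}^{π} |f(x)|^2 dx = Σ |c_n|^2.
Σ |c_n|^2 = 9

Expand |f|^2 and use orthogonality of {sin(nx), cos(mx)} on [-π, π]:
  ∫_{-π}^{π} sin(nx)^2 dx = π, ∫ cos(mx)^2 dx = π, and cross terms integrate to 0.
So ∫_{-π}^{π} f(x)^2 dx = 3^2 · π + 3^2 · π = (9 + 9)π.
Divide by 2π: (9 + 9)/2 = 9.
By Parseval, this equals Σ |c_n|^2.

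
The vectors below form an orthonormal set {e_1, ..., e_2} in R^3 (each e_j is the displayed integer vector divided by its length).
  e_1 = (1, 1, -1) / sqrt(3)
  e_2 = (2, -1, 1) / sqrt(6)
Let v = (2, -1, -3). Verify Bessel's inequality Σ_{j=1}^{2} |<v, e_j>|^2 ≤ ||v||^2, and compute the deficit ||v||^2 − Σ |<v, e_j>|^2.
Σ |<v, e_j>|^2 = 6; ||v||^2 = 14; deficit = 8

Write each e_j = u_j / sqrt(<u_j, u_j>) where u_j is the displayed integer vector. Then <v, e_j> = <v, u_j> / sqrt(<u_j, u_j>), so |<v, e_j>|^2 = <v, u_j>^2 / <u_j, u_j>.
Coefficients: <v, e_1> = 4/sqrt(3), <v, e_2> = 2/sqrt(6).
Square and sum: Σ |<v, e_j>|^2 = 6.
Compute ||v||^2 = v·v = 14.
Deficit = 14 − 6 = 8 ≥ 0, confirming Bessel's inequality. (The deficit equals ||v − Σ <v,e_j> e_j||^2, the squared distance from v to span{e_j}.)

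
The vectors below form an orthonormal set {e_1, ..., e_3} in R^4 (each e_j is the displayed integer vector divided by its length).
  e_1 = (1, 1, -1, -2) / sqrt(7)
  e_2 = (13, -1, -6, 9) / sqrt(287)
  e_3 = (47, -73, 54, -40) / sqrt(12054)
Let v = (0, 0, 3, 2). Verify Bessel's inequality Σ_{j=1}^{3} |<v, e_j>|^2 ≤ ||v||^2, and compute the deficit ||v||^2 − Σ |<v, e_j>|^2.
Σ |<v, e_j>|^2 = 1111/147; ||v||^2 = 13; deficit = 800/147

Write each e_j = u_j / sqrt(<u_j, u_j>) where u_j is the displayed integer vector. Then <v, e_j> = <v, u_j> / sqrt(<u_j, u_j>), so |<v, e_j>|^2 = <v, u_j>^2 / <u_j, u_j>.
Coefficients: <v, e_1> = -7/sqrt(7), <v, e_2> = 0/sqrt(287), <v, e_3> = 82/sqrt(12054).
Square and sum: Σ |<v, e_j>|^2 = 1111/147.
Compute ||v||^2 = v·v = 13.
Deficit = 13 − 1111/147 = 800/147 ≥ 0, confirming Bessel's inequality. (The deficit equals ||v − Σ <v,e_j> e_j||^2, the squared distance from v to span{e_j}.)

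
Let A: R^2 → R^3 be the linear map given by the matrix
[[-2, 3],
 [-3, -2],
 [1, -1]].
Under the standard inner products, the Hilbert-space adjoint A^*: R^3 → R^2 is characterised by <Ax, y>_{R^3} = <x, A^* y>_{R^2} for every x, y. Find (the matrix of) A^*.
A^* = A^T =
[[-2, -3, 1],
 [3, -2, -1]]

For real matrices with standard dot products, the defining identity <Ax, y> = <x, A^* y> gives (Ax)^T y = x^T (A^*) y, i.e. x^T A^T y = x^T (A^*) y. Since this holds for all x, y, we must have A^* = A^T. Therefore
A^* =
[[-2, -3, 1],
 [3, -2, -1]].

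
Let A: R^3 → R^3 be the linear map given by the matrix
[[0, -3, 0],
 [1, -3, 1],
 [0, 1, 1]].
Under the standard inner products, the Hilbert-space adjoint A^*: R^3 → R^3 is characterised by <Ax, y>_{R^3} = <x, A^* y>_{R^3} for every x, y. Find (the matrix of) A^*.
A^* = A^T =
[[0, 1, 0],
 [-3, -3, 1],
 [0, 1, 1]]

For real matrices with standard dot products, the defining identity <Ax, y> = <x, A^* y> gives (Ax)^T y = x^T (A^*) y, i.e. x^T A^T y = x^T (A^*) y. Since this holds for all x, y, we must have A^* = A^T. Therefore
A^* =
[[0, 1, 0],
 [-3, -3, 1],
 [0, 1, 1]].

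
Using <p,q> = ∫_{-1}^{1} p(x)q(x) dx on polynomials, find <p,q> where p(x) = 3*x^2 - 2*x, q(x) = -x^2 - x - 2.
<p,q> = -58/15

Expand the product: p(x)·q(x) = -3*x^4 - x^3 - 4*x^2 + 4*x.
∫_{-1}^{1} of each monomial x^k gives [2/(k+1) if k even, 0 if k odd]. Integrating term-by-term (or equivalently evaluating the antiderivative F(x) = -3*x^5/5 - x^4/4 - 4*x^3/3 + 2*x^2 at the endpoints):
  F(1) − F(−1) = -11/60 − (221/60) = -58/15.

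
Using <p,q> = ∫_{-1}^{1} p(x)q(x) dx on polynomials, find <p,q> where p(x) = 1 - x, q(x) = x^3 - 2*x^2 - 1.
<p,q> = -56/15

Expand the product: p(x)·q(x) = -x^4 + 3*x^3 - 2*x^2 + x - 1.
∫_{-1}^{1} of each monomial x^k gives [2/(k+1) if k even, 0 if k odd]. Integrating term-by-term (or equivalently evaluating the antiderivative F(x) = -x^5/5 + 3*x^4/4 - 2*x^3/3 + x^2/2 - x at the endpoints):
  F(1) − F(−1) = -37/60 − (187/60) = -56/15.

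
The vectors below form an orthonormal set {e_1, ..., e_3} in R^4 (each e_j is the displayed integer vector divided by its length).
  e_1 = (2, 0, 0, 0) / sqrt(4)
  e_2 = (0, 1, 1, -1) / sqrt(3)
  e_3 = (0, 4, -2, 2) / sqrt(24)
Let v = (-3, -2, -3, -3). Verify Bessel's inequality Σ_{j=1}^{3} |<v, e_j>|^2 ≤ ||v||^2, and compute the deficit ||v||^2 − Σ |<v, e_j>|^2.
Σ |<v, e_j>|^2 = 13; ||v||^2 = 31; deficit = 18

Write each e_j = u_j / sqrt(<u_j, u_j>) where u_j is the displayed integer vector. Then <v, e_j> = <v, u_j> / sqrt(<u_j, u_j>), so |<v, e_j>|^2 = <v, u_j>^2 / <u_j, u_j>.
Coefficients: <v, e_1> = -6/sqrt(4), <v, e_2> = -2/sqrt(3), <v, e_3> = -8/sqrt(24).
Square and sum: Σ |<v, e_j>|^2 = 13.
Compute ||v||^2 = v·v = 31.
Deficit = 31 − 13 = 18 ≥ 0, confirming Bessel's inequality. (The deficit equals ||v − Σ <v,e_j> e_j||^2, the squared distance from v to span{e_j}.)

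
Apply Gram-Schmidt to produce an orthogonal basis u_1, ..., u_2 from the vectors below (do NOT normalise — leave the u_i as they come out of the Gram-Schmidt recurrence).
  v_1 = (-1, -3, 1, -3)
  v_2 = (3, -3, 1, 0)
Orthogonal basis:
  u_1 = (-1, -3, 1, -3)
  u_2 = (67/20, -39/20, 13/20, 21/20)

Apply the Gram-Schmidt recurrence
  u_1 = v_1
  u_i = v_i − Σ_{j<i} ((v_i · u_j) / (u_j · u_j)) · u_j.

Step by step this gives:
  u_1 = (-1, -3, 1, -3)
  u_2 = (67/20, -39/20, 13/20, 21/20)

Orthogonality check:
  u_2 · u_1 = 0 (should be 0)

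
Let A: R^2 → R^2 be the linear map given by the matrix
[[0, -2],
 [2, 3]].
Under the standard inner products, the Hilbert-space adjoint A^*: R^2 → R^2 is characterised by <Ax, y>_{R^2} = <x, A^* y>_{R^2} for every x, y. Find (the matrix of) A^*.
A^* = A^T =
[[0, 2],
 [-2, 3]]

For real matrices with standard dot products, the defining identity <Ax, y> = <x, A^* y> gives (Ax)^T y = x^T (A^*) y, i.e. x^T A^T y = x^T (A^*) y. Since this holds for all x, y, we must have A^* = A^T. Therefore
A^* =
[[0, 2],
 [-2, 3]].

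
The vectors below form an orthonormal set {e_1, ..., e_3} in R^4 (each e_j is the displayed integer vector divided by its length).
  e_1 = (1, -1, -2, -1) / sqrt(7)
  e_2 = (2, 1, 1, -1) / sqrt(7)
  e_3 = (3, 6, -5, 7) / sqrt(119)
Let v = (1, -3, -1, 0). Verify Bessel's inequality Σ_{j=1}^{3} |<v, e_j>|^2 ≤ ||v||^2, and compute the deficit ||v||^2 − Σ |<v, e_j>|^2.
Σ |<v, e_j>|^2 = 780/119; ||v||^2 = 11; deficit = 529/119

Write each e_j = u_j / sqrt(<u_j, u_j>) where u_j is the displayed integer vector. Then <v, e_j> = <v, u_j> / sqrt(<u_j, u_j>), so |<v, e_j>|^2 = <v, u_j>^2 / <u_j, u_j>.
Coefficients: <v, e_1> = 6/sqrt(7), <v, e_2> = -2/sqrt(7), <v, e_3> = -10/sqrt(119).
Square and sum: Σ |<v, e_j>|^2 = 780/119.
Compute ||v||^2 = v·v = 11.
Deficit = 11 − 780/119 = 529/119 ≥ 0, confirming Bessel's inequality. (The deficit equals ||v − Σ <v,e_j> e_j||^2, the squared distance from v to span{e_j}.)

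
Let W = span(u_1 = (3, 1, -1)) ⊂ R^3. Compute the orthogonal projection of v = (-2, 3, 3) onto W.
proj_W(v) = (-18/11, -6/11, 6/11)

Set up U = [u_1 | ... | u_1] ∈ R^(3×1). The projector onto W = col(U) is P = U (U^T U)^(-1) U^T.
Compute U^T U =
  [11],
and U^T v = (-6).
Solve U^T U · c = U^T v for the coefficients: c = (-6/11). The projection is proj_W(v) = U c.
Check: (v - proj_W(v)) · u_1 = 0  (should be 0).
Result: proj_W(v) = (-18/11, -6/11, 6/11).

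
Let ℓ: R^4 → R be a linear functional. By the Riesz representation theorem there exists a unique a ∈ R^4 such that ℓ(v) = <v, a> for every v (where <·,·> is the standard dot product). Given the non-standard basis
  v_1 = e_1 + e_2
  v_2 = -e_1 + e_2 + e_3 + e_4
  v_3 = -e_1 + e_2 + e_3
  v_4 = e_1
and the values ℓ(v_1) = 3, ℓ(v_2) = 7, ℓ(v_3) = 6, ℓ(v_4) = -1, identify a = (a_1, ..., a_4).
a = (-1, 4, 1, 1)

Write a = (a_1, ..., a_4) in the standard basis. For each basis vector v_i, ℓ(v_i) = <v_i, a> is a linear equation in the a_j's. Collect the n equations into a matrix system V a = ℓ, where row i of V is v_i (expressed in the standard basis). Since V is invertible (lower-triangular with 1s on the diagonal, up to permutation), solve by back-substitution:
  V =
[[1, 1, 0, 0],
 [-1, 1, 1, 1],
 [-1, 1, 1, 0],
 [1, 0, 0, 0]]
  V a = (3, 7, 6, -1)
Solving gives a = (-1, 4, 1, 1).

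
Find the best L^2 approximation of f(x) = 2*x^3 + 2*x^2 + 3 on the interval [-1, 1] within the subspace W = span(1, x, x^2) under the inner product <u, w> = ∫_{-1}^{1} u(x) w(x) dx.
g(x) = 2*x^2 + 6*x/5 + 3

The best approximation g ∈ W is the orthogonal projection of f onto W. Writing g = a_0 + a_1 x + a_2 x^2, the coefficients solve the normal equations G · a = b where
  G_{ij} = <φ_i, φ_j> and b_i = <f, φ_i>, with φ_0 = 1, φ_1 = x, φ_2 = x^2.
G =
  [2, 0, 2/3]
  [0, 2/3, 0]
  [2/3, 0, 2/5],
b = (22/3, 4/5, 14/5).
Solving gives a_0 = 3, a_1 = 6/5, a_2 = 2, so
  g(x) = 2*x^2 + 6*x/5 + 3.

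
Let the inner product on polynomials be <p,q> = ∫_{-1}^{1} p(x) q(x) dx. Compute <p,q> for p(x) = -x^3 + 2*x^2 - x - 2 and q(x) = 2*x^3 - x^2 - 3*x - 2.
<p,q> = 808/105

Expand the product: p(x)·q(x) = -2*x^6 + 5*x^5 - x^4 - 7*x^3 + x^2 + 8*x + 4.
∫_{-1}^{1} of each monomial x^k gives [2/(k+1) if k even, 0 if k odd]. Integrating term-by-term (or equivalently evaluating the antiderivative F(x) = -2*x^7/7 + 5*x^6/6 - x^5/5 - 7*x^4/4 + x^3/3 + 4*x^2 + 4*x at the endpoints):
  F(1) − F(−1) = 2911/420 − (-107/140) = 808/105.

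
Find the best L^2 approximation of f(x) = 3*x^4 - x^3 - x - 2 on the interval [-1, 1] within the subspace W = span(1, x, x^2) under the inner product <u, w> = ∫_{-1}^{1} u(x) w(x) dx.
g(x) = 18*x^2/7 - 8*x/5 - 79/35

The best approximation g ∈ W is the orthogonal projection of f onto W. Writing g = a_0 + a_1 x + a_2 x^2, the coefficients solve the normal equations G · a = b where
  G_{ij} = <φ_i, φ_j> and b_i = <f, φ_i>, with φ_0 = 1, φ_1 = x, φ_2 = x^2.
G =
  [2, 0, 2/3]
  [0, 2/3, 0]
  [2/3, 0, 2/5],
b = (-14/5, -16/15, -10/21).
Solving gives a_0 = -79/35, a_1 = -8/5, a_2 = 18/7, so
  g(x) = 18*x^2/7 - 8*x/5 - 79/35.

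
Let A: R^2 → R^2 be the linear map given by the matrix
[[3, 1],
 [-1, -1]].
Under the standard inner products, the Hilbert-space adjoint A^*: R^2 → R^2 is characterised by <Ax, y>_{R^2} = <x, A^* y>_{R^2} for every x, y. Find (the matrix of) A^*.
A^* = A^T =
[[3, -1],
 [1, -1]]

For real matrices with standard dot products, the defining identity <Ax, y> = <x, A^* y> gives (Ax)^T y = x^T (A^*) y, i.e. x^T A^T y = x^T (A^*) y. Since this holds for all x, y, we must have A^* = A^T. Therefore
A^* =
[[3, -1],
 [1, -1]].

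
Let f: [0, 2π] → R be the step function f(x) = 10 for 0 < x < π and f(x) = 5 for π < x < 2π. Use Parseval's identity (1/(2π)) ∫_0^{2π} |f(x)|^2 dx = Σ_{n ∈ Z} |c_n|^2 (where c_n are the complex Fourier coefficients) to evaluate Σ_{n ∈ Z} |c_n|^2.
Σ |c_n|^2 = 125/2

Parseval equates the L^2 energy of f (normalised by 1/(2π)) with the ℓ^2 sum of its Fourier coefficients: (1/(2π)) ∫_0^{2π} |f|^2 = Σ |c_n|^2.
Compute the left side: (1/(2π)) [∫_0^π 10^2 dx + ∫_π^{2π} 5^2 dx] = (1/(2π)) · (100π + 25π) = (100 + 25)/2 = 125/2.
So Σ_{n ∈ Z} |c_n|^2 = 125/2.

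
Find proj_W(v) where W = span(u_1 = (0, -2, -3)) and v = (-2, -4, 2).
proj_W(v) = (0, -4/13, -6/13)

Set up U = [u_1 | ... | u_1] ∈ R^(3×1). The projector onto W = col(U) is P = U (U^T U)^(-1) U^T.
Compute U^T U =
  [13],
and U^T v = (2).
Solve U^T U · c = U^T v for the coefficients: c = (2/13). The projection is proj_W(v) = U c.
Check: (v - proj_W(v)) · u_1 = 0  (should be 0).
Result: proj_W(v) = (0, -4/13, -6/13).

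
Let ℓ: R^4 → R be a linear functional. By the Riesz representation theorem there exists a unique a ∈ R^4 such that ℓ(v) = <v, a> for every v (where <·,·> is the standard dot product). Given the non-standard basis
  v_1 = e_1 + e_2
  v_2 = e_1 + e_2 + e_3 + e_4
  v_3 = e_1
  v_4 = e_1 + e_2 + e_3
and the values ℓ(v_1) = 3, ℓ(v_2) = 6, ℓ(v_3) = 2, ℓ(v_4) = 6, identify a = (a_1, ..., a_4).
a = (2, 1, 3, 0)

Write a = (a_1, ..., a_4) in the standard basis. For each basis vector v_i, ℓ(v_i) = <v_i, a> is a linear equation in the a_j's. Collect the n equations into a matrix system V a = ℓ, where row i of V is v_i (expressed in the standard basis). Since V is invertible (lower-triangular with 1s on the diagonal, up to permutation), solve by back-substitution:
  V =
[[1, 1, 0, 0],
 [1, 1, 1, 1],
 [1, 0, 0, 0],
 [1, 1, 1, 0]]
  V a = (3, 6, 2, 6)
Solving gives a = (2, 1, 3, 0).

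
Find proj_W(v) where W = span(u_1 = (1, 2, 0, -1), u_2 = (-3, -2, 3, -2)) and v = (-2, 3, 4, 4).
proj_W(v) = (-52/131, -8/131, 72/131, -68/131)

Set up U = [u_1 | ... | u_2] ∈ R^(4×2). The projector onto W = col(U) is P = U (U^T U)^(-1) U^T.
Compute U^T U =
  [6, -5]
  [-5, 26],
and U^T v = (0, 4).
Solve U^T U · c = U^T v for the coefficients: c = (20/131, 24/131). The projection is proj_W(v) = U c.
Check: (v - proj_W(v)) · u_1 = 0  (should be 0).
Check: (v - proj_W(v)) · u_2 = 0  (should be 0).
Result: proj_W(v) = (-52/131, -8/131, 72/131, -68/131).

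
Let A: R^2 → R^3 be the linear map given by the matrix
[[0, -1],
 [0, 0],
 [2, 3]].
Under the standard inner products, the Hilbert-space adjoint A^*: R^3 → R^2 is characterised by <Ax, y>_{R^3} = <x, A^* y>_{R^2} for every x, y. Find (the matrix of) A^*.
A^* = A^T =
[[0, 0, 2],
 [-1, 0, 3]]

For real matrices with standard dot products, the defining identity <Ax, y> = <x, A^* y> gives (Ax)^T y = x^T (A^*) y, i.e. x^T A^T y = x^T (A^*) y. Since this holds for all x, y, we must have A^* = A^T. Therefore
A^* =
[[0, 0, 2],
 [-1, 0, 3]].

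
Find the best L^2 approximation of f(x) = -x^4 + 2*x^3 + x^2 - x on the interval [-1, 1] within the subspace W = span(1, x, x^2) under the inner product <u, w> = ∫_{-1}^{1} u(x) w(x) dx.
g(x) = x^2/7 + x/5 + 3/35

The best approximation g ∈ W is the orthogonal projection of f onto W. Writing g = a_0 + a_1 x + a_2 x^2, the coefficients solve the normal equations G · a = b where
  G_{ij} = <φ_i, φ_j> and b_i = <f, φ_i>, with φ_0 = 1, φ_1 = x, φ_2 = x^2.
G =
  [2, 0, 2/3]
  [0, 2/3, 0]
  [2/3, 0, 2/5],
b = (4/15, 2/15, 4/35).
Solving gives a_0 = 3/35, a_1 = 1/5, a_2 = 1/7, so
  g(x) = x^2/7 + x/5 + 3/35.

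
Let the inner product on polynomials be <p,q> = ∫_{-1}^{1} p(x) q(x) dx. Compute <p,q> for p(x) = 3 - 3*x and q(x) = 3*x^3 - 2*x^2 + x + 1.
<p,q> = -18/5

Expand the product: p(x)·q(x) = -9*x^4 + 15*x^3 - 9*x^2 + 3.
∫_{-1}^{1} of each monomial x^k gives [2/(k+1) if k even, 0 if k odd]. Integrating term-by-term (or equivalently evaluating the antiderivative F(x) = -9*x^5/5 + 15*x^4/4 - 3*x^3 + 3*x at the endpoints):
  F(1) − F(−1) = 39/20 − (111/20) = -18/5.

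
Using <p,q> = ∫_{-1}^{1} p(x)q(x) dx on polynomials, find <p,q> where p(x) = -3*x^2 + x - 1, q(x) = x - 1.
<p,q> = 14/3

Expand the product: p(x)·q(x) = -3*x^3 + 4*x^2 - 2*x + 1.
∫_{-1}^{1} of each monomial x^k gives [2/(k+1) if k even, 0 if k odd]. Integrating term-by-term (or equivalently evaluating the antiderivative F(x) = -3*x^4/4 + 4*x^3/3 - x^2 + x at the endpoints):
  F(1) − F(−1) = 7/12 − (-49/12) = 14/3.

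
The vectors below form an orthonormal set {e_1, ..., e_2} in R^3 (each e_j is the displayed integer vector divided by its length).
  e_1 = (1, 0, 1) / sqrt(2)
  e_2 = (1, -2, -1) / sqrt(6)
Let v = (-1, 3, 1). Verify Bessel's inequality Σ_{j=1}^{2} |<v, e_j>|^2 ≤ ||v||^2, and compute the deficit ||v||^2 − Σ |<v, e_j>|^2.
Σ |<v, e_j>|^2 = 32/3; ||v||^2 = 11; deficit = 1/3

Write each e_j = u_j / sqrt(<u_j, u_j>) where u_j is the displayed integer vector. Then <v, e_j> = <v, u_j> / sqrt(<u_j, u_j>), so |<v, e_j>|^2 = <v, u_j>^2 / <u_j, u_j>.
Coefficients: <v, e_1> = 0/sqrt(2), <v, e_2> = -8/sqrt(6).
Square and sum: Σ |<v, e_j>|^2 = 32/3.
Compute ||v||^2 = v·v = 11.
Deficit = 11 − 32/3 = 1/3 ≥ 0, confirming Bessel's inequality. (The deficit equals ||v − Σ <v,e_j> e_j||^2, the squared distance from v to span{e_j}.)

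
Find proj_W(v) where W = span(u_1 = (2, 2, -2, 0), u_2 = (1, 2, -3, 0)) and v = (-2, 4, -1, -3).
proj_W(v) = (-1/2, 1, -5/2, 0)

Set up U = [u_1 | ... | u_2] ∈ R^(4×2). The projector onto W = col(U) is P = U (U^T U)^(-1) U^T.
Compute U^T U =
  [12, 12]
  [12, 14],
and U^T v = (6, 9).
Solve U^T U · c = U^T v for the coefficients: c = (-1, 3/2). The projection is proj_W(v) = U c.
Check: (v - proj_W(v)) · u_1 = 0  (should be 0).
Check: (v - proj_W(v)) · u_2 = 0  (should be 0).
Result: proj_W(v) = (-1/2, 1, -5/2, 0).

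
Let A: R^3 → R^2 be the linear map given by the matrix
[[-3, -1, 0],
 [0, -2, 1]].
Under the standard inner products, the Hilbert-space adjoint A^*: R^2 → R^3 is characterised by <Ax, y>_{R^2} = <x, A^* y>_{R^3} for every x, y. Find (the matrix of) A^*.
A^* = A^T =
[[-3, 0],
 [-1, -2],
 [0, 1]]

For real matrices with standard dot products, the defining identity <Ax, y> = <x, A^* y> gives (Ax)^T y = x^T (A^*) y, i.e. x^T A^T y = x^T (A^*) y. Since this holds for all x, y, we must have A^* = A^T. Therefore
A^* =
[[-3, 0],
 [-1, -2],
 [0, 1]].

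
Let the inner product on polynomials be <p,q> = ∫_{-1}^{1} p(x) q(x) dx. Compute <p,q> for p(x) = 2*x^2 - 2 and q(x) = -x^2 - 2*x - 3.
<p,q> = 128/15

Expand the product: p(x)·q(x) = -2*x^4 - 4*x^3 - 4*x^2 + 4*x + 6.
∫_{-1}^{1} of each monomial x^k gives [2/(k+1) if k even, 0 if k odd]. Integrating term-by-term (or equivalently evaluating the antiderivative F(x) = -2*x^5/5 - x^4 - 4*x^3/3 + 2*x^2 + 6*x at the endpoints):
  F(1) − F(−1) = 79/15 − (-49/15) = 128/15.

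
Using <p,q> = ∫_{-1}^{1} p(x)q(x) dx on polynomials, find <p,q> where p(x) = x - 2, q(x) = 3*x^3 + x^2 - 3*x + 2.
<p,q> = -152/15

Expand the product: p(x)·q(x) = 3*x^4 - 5*x^3 - 5*x^2 + 8*x - 4.
∫_{-1}^{1} of each monomial x^k gives [2/(k+1) if k even, 0 if k odd]. Integrating term-by-term (or equivalently evaluating the antiderivative F(x) = 3*x^5/5 - 5*x^4/4 - 5*x^3/3 + 4*x^2 - 4*x at the endpoints):
  F(1) − F(−1) = -139/60 − (469/60) = -152/15.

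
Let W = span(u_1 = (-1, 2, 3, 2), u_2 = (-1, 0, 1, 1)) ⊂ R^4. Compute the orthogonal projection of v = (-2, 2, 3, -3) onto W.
proj_W(v) = (1/6, 5/3, 3/2, 2/3)

Set up U = [u_1 | ... | u_2] ∈ R^(4×2). The projector onto W = col(U) is P = U (U^T U)^(-1) U^T.
Compute U^T U =
  [18, 6]
  [6, 3],
and U^T v = (9, 2).
Solve U^T U · c = U^T v for the coefficients: c = (5/6, -1). The projection is proj_W(v) = U c.
Check: (v - proj_W(v)) · u_1 = 0  (should be 0).
Check: (v - proj_W(v)) · u_2 = 0  (should be 0).
Result: proj_W(v) = (1/6, 5/3, 3/2, 2/3).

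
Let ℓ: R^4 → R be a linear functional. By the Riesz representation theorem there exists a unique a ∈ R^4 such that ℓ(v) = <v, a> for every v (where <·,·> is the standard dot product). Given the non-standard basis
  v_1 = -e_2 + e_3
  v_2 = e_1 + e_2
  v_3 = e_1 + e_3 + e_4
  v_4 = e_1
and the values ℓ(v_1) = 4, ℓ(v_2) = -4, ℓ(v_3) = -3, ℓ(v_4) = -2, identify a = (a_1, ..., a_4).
a = (-2, -2, 2, -3)

Write a = (a_1, ..., a_4) in the standard basis. For each basis vector v_i, ℓ(v_i) = <v_i, a> is a linear equation in the a_j's. Collect the n equations into a matrix system V a = ℓ, where row i of V is v_i (expressed in the standard basis). Since V is invertible (lower-triangular with 1s on the diagonal, up to permutation), solve by back-substitution:
  V =
[[0, -1, 1, 0],
 [1, 1, 0, 0],
 [1, 0, 1, 1],
 [1, 0, 0, 0]]
  V a = (4, -4, -3, -2)
Solving gives a = (-2, -2, 2, -3).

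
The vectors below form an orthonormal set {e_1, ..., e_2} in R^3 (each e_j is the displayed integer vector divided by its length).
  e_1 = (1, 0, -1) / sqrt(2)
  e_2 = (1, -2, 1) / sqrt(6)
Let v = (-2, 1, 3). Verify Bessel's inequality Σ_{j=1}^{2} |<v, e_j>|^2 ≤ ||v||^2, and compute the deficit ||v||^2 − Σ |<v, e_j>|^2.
Σ |<v, e_j>|^2 = 38/3; ||v||^2 = 14; deficit = 4/3

Write each e_j = u_j / sqrt(<u_j, u_j>) where u_j is the displayed integer vector. Then <v, e_j> = <v, u_j> / sqrt(<u_j, u_j>), so |<v, e_j>|^2 = <v, u_j>^2 / <u_j, u_j>.
Coefficients: <v, e_1> = -5/sqrt(2), <v, e_2> = -1/sqrt(6).
Square and sum: Σ |<v, e_j>|^2 = 38/3.
Compute ||v||^2 = v·v = 14.
Deficit = 14 − 38/3 = 4/3 ≥ 0, confirming Bessel's inequality. (The deficit equals ||v − Σ <v,e_j> e_j||^2, the squared distance from v to span{e_j}.)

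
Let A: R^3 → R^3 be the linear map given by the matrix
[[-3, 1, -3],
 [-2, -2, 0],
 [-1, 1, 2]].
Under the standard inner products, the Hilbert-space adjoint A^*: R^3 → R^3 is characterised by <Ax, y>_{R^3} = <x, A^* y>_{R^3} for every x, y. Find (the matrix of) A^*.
A^* = A^T =
[[-3, -2, -1],
 [1, -2, 1],
 [-3, 0, 2]]

For real matrices with standard dot products, the defining identity <Ax, y> = <x, A^* y> gives (Ax)^T y = x^T (A^*) y, i.e. x^T A^T y = x^T (A^*) y. Since this holds for all x, y, we must have A^* = A^T. Therefore
A^* =
[[-3, -2, -1],
 [1, -2, 1],
 [-3, 0, 2]].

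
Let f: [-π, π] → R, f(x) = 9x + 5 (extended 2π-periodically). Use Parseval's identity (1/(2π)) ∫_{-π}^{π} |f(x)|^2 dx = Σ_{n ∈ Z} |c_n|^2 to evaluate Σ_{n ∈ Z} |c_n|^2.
Σ |c_n|^2 = 27π^2 + 25

Expand and integrate term by term over [-π, π]:
  ∫ (9x)^2 dx = 81·(2π^3/3); ∫ 2·9·(5)·x dx = 0 (odd integrand); ∫ 5^2 dx = 25·2π.
So (1/(2π)) ∫_{-π}^{π} (9x + 5)^2 dx = 81π^2/3 + 25 = 27π^2 + 25.
Parseval ⇒ Σ |c_n|^2 = 27π^2 + 25.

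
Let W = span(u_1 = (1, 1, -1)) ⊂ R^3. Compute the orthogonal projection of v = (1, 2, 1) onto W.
proj_W(v) = (2/3, 2/3, -2/3)

Set up U = [u_1 | ... | u_1] ∈ R^(3×1). The projector onto W = col(U) is P = U (U^T U)^(-1) U^T.
Compute U^T U =
  [3],
and U^T v = (2).
Solve U^T U · c = U^T v for the coefficients: c = (2/3). The projection is proj_W(v) = U c.
Check: (v - proj_W(v)) · u_1 = 0  (should be 0).
Result: proj_W(v) = (2/3, 2/3, -2/3).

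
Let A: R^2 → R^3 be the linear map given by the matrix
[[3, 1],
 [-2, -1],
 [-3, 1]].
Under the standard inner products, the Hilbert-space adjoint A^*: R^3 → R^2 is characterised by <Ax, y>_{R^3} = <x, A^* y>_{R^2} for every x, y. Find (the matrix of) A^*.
A^* = A^T =
[[3, -2, -3],
 [1, -1, 1]]

For real matrices with standard dot products, the defining identity <Ax, y> = <x, A^* y> gives (Ax)^T y = x^T (A^*) y, i.e. x^T A^T y = x^T (A^*) y. Since this holds for all x, y, we must have A^* = A^T. Therefore
A^* =
[[3, -2, -3],
 [1, -1, 1]].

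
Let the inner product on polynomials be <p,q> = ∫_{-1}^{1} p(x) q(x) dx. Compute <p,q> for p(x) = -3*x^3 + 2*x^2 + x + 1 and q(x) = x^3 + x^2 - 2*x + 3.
<p,q> = 1268/105

Expand the product: p(x)·q(x) = -3*x^6 - x^5 + 9*x^4 - 11*x^3 + 5*x^2 + x + 3.
∫_{-1}^{1} of each monomial x^k gives [2/(k+1) if k even, 0 if k odd]. Integrating term-by-term (or equivalently evaluating the antiderivative F(x) = -3*x^7/7 - x^6/6 + 9*x^5/5 - 11*x^4/4 + 5*x^3/3 + x^2/2 + 3*x at the endpoints):
  F(1) − F(−1) = 507/140 − (-3551/420) = 1268/105.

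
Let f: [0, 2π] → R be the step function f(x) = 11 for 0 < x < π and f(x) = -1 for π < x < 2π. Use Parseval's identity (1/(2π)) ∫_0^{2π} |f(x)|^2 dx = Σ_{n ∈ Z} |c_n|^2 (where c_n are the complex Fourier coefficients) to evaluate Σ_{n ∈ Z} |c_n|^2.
Σ |c_n|^2 = 61

Parseval equates the L^2 energy of f (normalised by 1/(2π)) with the ℓ^2 sum of its Fourier coefficients: (1/(2π)) ∫_0^{2π} |f|^2 = Σ |c_n|^2.
Compute the left side: (1/(2π)) [∫_0^π 11^2 dx + ∫_π^{2π} (-1)^2 dx] = (1/(2π)) · (121π + 1π) = (121 + 1)/2 = 61.
So Σ_{n ∈ Z} |c_n|^2 = 61.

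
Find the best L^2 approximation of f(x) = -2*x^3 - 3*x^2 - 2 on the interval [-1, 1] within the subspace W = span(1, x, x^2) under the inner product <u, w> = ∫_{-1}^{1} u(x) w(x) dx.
g(x) = -3*x^2 - 6*x/5 - 2

The best approximation g ∈ W is the orthogonal projection of f onto W. Writing g = a_0 + a_1 x + a_2 x^2, the coefficients solve the normal equations G · a = b where
  G_{ij} = <φ_i, φ_j> and b_i = <f, φ_i>, with φ_0 = 1, φ_1 = x, φ_2 = x^2.
G =
  [2, 0, 2/3]
  [0, 2/3, 0]
  [2/3, 0, 2/5],
b = (-6, -4/5, -38/15).
Solving gives a_0 = -2, a_1 = -6/5, a_2 = -3, so
  g(x) = -3*x^2 - 6*x/5 - 2.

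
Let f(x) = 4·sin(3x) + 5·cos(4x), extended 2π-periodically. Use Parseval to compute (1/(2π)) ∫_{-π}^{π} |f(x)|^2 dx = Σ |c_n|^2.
Σ |c_n|^2 = 41/2

Expand |f|^2 and use orthogonality of {sin(nx), cos(mx)} on [-π, π]:
  ∫_{-π}^{π} sin(nx)^2 dx = π, ∫ cos(mx)^2 dx = π, and cross terms integrate to 0.
So ∫_{-π}^{π} f(x)^2 dx = 4^2 · π + 5^2 · π = (16 + 25)π.
Divide by 2π: (16 + 25)/2 = 41/2.
By Parseval, this equals Σ |c_n|^2.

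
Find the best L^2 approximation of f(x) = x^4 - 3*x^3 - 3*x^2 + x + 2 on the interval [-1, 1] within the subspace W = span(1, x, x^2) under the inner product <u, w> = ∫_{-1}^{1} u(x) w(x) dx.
g(x) = -15*x^2/7 - 4*x/5 + 67/35

The best approximation g ∈ W is the orthogonal projection of f onto W. Writing g = a_0 + a_1 x + a_2 x^2, the coefficients solve the normal equations G · a = b where
  G_{ij} = <φ_i, φ_j> and b_i = <f, φ_i>, with φ_0 = 1, φ_1 = x, φ_2 = x^2.
G =
  [2, 0, 2/3]
  [0, 2/3, 0]
  [2/3, 0, 2/5],
b = (12/5, -8/15, 44/105).
Solving gives a_0 = 67/35, a_1 = -4/5, a_2 = -15/7, so
  g(x) = -15*x^2/7 - 4*x/5 + 67/35.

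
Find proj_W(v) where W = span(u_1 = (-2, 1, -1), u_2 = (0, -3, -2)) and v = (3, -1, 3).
proj_W(v) = (38/11, -7/11, 27/11)

Set up U = [u_1 | ... | u_2] ∈ R^(3×2). The projector onto W = col(U) is P = U (U^T U)^(-1) U^T.
Compute U^T U =
  [6, -1]
  [-1, 13],
and U^T v = (-10, -3).
Solve U^T U · c = U^T v for the coefficients: c = (-19/11, -4/11). The projection is proj_W(v) = U c.
Check: (v - proj_W(v)) · u_1 = 0  (should be 0).
Check: (v - proj_W(v)) · u_2 = 0  (should be 0).
Result: proj_W(v) = (38/11, -7/11, 27/11).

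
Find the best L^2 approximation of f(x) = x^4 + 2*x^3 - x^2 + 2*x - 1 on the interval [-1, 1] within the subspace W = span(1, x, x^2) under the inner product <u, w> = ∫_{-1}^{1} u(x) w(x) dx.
g(x) = -x^2/7 + 16*x/5 - 38/35

The best approximation g ∈ W is the orthogonal projection of f onto W. Writing g = a_0 + a_1 x + a_2 x^2, the coefficients solve the normal equations G · a = b where
  G_{ij} = <φ_i, φ_j> and b_i = <f, φ_i>, with φ_0 = 1, φ_1 = x, φ_2 = x^2.
G =
  [2, 0, 2/3]
  [0, 2/3, 0]
  [2/3, 0, 2/5],
b = (-34/15, 32/15, -82/105).
Solving gives a_0 = -38/35, a_1 = 16/5, a_2 = -1/7, so
  g(x) = -x^2/7 + 16*x/5 - 38/35.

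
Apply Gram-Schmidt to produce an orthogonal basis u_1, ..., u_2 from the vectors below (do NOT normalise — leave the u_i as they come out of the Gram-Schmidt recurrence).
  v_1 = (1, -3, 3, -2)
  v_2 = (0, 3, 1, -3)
Orthogonal basis:
  u_1 = (1, -3, 3, -2)
  u_2 = (0, 3, 1, -3)

Apply the Gram-Schmidt recurrence
  u_1 = v_1
  u_i = v_i − Σ_{j<i} ((v_i · u_j) / (u_j · u_j)) · u_j.

Step by step this gives:
  u_1 = (1, -3, 3, -2)
  u_2 = (0, 3, 1, -3)

Orthogonality check:
  u_2 · u_1 = 0 (should be 0)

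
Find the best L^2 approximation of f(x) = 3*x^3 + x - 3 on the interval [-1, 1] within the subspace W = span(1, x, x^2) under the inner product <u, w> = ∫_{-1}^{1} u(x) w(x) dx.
g(x) = 14*x/5 - 3

The best approximation g ∈ W is the orthogonal projection of f onto W. Writing g = a_0 + a_1 x + a_2 x^2, the coefficients solve the normal equations G · a = b where
  G_{ij} = <φ_i, φ_j> and b_i = <f, φ_i>, with φ_0 = 1, φ_1 = x, φ_2 = x^2.
G =
  [2, 0, 2/3]
  [0, 2/3, 0]
  [2/3, 0, 2/5],
b = (-6, 28/15, -2).
Solving gives a_0 = -3, a_1 = 14/5, a_2 = 0, so
  g(x) = 14*x/5 - 3.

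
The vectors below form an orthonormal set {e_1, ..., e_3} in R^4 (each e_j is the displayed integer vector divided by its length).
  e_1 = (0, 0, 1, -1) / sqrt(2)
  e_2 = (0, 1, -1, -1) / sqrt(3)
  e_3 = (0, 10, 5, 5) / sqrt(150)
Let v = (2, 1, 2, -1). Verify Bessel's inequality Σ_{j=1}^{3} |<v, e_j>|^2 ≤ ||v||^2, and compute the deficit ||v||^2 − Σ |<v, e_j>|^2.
Σ |<v, e_j>|^2 = 6; ||v||^2 = 10; deficit = 4

Write each e_j = u_j / sqrt(<u_j, u_j>) where u_j is the displayed integer vector. Then <v, e_j> = <v, u_j> / sqrt(<u_j, u_j>), so |<v, e_j>|^2 = <v, u_j>^2 / <u_j, u_j>.
Coefficients: <v, e_1> = 3/sqrt(2), <v, e_2> = 0/sqrt(3), <v, e_3> = 15/sqrt(150).
Square and sum: Σ |<v, e_j>|^2 = 6.
Compute ||v||^2 = v·v = 10.
Deficit = 10 − 6 = 4 ≥ 0, confirming Bessel's inequality. (The deficit equals ||v − Σ <v,e_j> e_j||^2, the squared distance from v to span{e_j}.)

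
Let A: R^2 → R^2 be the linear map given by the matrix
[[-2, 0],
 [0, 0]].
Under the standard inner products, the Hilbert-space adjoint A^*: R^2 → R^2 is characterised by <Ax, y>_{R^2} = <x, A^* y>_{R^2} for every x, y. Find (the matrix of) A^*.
A^* = A^T =
[[-2, 0],
 [0, 0]]

For real matrices with standard dot products, the defining identity <Ax, y> = <x, A^* y> gives (Ax)^T y = x^T (A^*) y, i.e. x^T A^T y = x^T (A^*) y. Since this holds for all x, y, we must have A^* = A^T. Therefore
A^* =
[[-2, 0],
 [0, 0]].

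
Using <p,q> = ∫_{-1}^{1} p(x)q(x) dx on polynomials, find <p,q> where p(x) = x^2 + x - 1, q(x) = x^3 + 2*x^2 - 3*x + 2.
<p,q> = -24/5

Expand the product: p(x)·q(x) = x^5 + 3*x^4 - 2*x^3 - 3*x^2 + 5*x - 2.
∫_{-1}^{1} of each monomial x^k gives [2/(k+1) if k even, 0 if k odd]. Integrating term-by-term (or equivalently evaluating the antiderivative F(x) = x^6/6 + 3*x^5/5 - x^4/2 - x^3 + 5*x^2/2 - 2*x at the endpoints):
  F(1) − F(−1) = -7/30 − (137/30) = -24/5.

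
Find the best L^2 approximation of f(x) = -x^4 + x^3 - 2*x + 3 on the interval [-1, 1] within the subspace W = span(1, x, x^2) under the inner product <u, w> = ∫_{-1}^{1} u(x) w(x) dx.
g(x) = -6*x^2/7 - 7*x/5 + 108/35

The best approximation g ∈ W is the orthogonal projection of f onto W. Writing g = a_0 + a_1 x + a_2 x^2, the coefficients solve the normal equations G · a = b where
  G_{ij} = <φ_i, φ_j> and b_i = <f, φ_i>, with φ_0 = 1, φ_1 = x, φ_2 = x^2.
G =
  [2, 0, 2/3]
  [0, 2/3, 0]
  [2/3, 0, 2/5],
b = (28/5, -14/15, 12/7).
Solving gives a_0 = 108/35, a_1 = -7/5, a_2 = -6/7, so
  g(x) = -6*x^2/7 - 7*x/5 + 108/35.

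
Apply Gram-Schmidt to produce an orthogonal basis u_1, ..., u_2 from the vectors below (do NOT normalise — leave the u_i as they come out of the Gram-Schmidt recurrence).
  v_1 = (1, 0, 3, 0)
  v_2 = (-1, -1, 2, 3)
Orthogonal basis:
  u_1 = (1, 0, 3, 0)
  u_2 = (-3/2, -1, 1/2, 3)

Apply the Gram-Schmidt recurrence
  u_1 = v_1
  u_i = v_i − Σ_{j<i} ((v_i · u_j) / (u_j · u_j)) · u_j.

Step by step this gives:
  u_1 = (1, 0, 3, 0)
  u_2 = (-3/2, -1, 1/2, 3)

Orthogonality check:
  u_2 · u_1 = 0 (should be 0)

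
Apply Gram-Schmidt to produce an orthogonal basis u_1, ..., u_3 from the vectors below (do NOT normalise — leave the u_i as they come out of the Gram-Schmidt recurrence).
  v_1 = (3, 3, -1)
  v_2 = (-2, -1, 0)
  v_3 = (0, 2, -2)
Orthogonal basis:
  u_1 = (3, 3, -1)
  u_2 = (-11/19, 8/19, -9/19)
  u_3 = (1/7, -2/7, -3/7)

Apply the Gram-Schmidt recurrence
  u_1 = v_1
  u_i = v_i − Σ_{j<i} ((v_i · u_j) / (u_j · u_j)) · u_j.

Step by step this gives:
  u_1 = (3, 3, -1)
  u_2 = (-11/19, 8/19, -9/19)
  u_3 = (1/7, -2/7, -3/7)

Orthogonality check:
  u_2 · u_1 = 0 (should be 0)
  u_3 · u_1 = 0 (should be 0)
  u_3 · u_2 = 0 (should be 0)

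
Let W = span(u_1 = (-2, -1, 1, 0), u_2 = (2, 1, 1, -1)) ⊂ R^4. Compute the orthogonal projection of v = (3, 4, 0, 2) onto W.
proj_W(v) = (46/13, 23/13, -15/13, -4/13)

Set up U = [u_1 | ... | u_2] ∈ R^(4×2). The projector onto W = col(U) is P = U (U^T U)^(-1) U^T.
Compute U^T U =
  [6, -4]
  [-4, 7],
and U^T v = (-10, 8).
Solve U^T U · c = U^T v for the coefficients: c = (-19/13, 4/13). The projection is proj_W(v) = U c.
Check: (v - proj_W(v)) · u_1 = 0  (should be 0).
Check: (v - proj_W(v)) · u_2 = 0  (should be 0).
Result: proj_W(v) = (46/13, 23/13, -15/13, -4/13).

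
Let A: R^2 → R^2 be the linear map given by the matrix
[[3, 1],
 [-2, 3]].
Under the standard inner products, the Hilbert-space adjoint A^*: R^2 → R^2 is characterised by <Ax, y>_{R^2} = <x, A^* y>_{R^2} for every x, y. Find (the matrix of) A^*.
A^* = A^T =
[[3, -2],
 [1, 3]]

For real matrices with standard dot products, the defining identity <Ax, y> = <x, A^* y> gives (Ax)^T y = x^T (A^*) y, i.e. x^T A^T y = x^T (A^*) y. Since this holds for all x, y, we must have A^* = A^T. Therefore
A^* =
[[3, -2],
 [1, 3]].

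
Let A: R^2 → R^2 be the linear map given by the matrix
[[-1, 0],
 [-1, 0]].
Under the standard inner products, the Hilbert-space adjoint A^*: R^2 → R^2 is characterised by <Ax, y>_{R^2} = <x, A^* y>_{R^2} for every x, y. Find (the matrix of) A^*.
A^* = A^T =
[[-1, -1],
 [0, 0]]

For real matrices with standard dot products, the defining identity <Ax, y> = <x, A^* y> gives (Ax)^T y = x^T (A^*) y, i.e. x^T A^T y = x^T (A^*) y. Since this holds for all x, y, we must have A^* = A^T. Therefore
A^* =
[[-1, -1],
 [0, 0]].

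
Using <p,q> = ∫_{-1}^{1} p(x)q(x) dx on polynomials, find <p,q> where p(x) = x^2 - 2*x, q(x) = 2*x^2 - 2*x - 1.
<p,q> = 14/5

Expand the product: p(x)·q(x) = 2*x^4 - 6*x^3 + 3*x^2 + 2*x.
∫_{-1}^{1} of each monomial x^k gives [2/(k+1) if k even, 0 if k odd]. Integrating term-by-term (or equivalently evaluating the antiderivative F(x) = 2*x^5/5 - 3*x^4/2 + x^3 + x^2 at the endpoints):
  F(1) − F(−1) = 9/10 − (-19/10) = 14/5.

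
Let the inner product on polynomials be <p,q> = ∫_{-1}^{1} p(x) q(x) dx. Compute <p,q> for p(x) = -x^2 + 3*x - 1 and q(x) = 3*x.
<p,q> = 6

Expand the product: p(x)·q(x) = -3*x^3 + 9*x^2 - 3*x.
∫_{-1}^{1} of each monomial x^k gives [2/(k+1) if k even, 0 if k odd]. Integrating term-by-term (or equivalently evaluating the antiderivative F(x) = -3*x^4/4 + 3*x^3 - 3*x^2/2 at the endpoints):
  F(1) − F(−1) = 3/4 − (-21/4) = 6.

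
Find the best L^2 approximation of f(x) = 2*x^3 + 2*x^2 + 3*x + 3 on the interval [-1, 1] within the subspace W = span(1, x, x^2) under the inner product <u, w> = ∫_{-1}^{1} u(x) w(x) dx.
g(x) = 2*x^2 + 21*x/5 + 3

The best approximation g ∈ W is the orthogonal projection of f onto W. Writing g = a_0 + a_1 x + a_2 x^2, the coefficients solve the normal equations G · a = b where
  G_{ij} = <φ_i, φ_j> and b_i = <f, φ_i>, with φ_0 = 1, φ_1 = x, φ_2 = x^2.
G =
  [2, 0, 2/3]
  [0, 2/3, 0]
  [2/3, 0, 2/5],
b = (22/3, 14/5, 14/5).
Solving gives a_0 = 3, a_1 = 21/5, a_2 = 2, so
  g(x) = 2*x^2 + 21*x/5 + 3.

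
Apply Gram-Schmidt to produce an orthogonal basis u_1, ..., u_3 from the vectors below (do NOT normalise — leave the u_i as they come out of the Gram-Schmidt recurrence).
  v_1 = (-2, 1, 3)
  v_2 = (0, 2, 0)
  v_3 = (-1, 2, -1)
Orthogonal basis:
  u_1 = (-2, 1, 3)
  u_2 = (2/7, 13/7, -3/7)
  u_3 = (-15/13, 0, -10/13)

Apply the Gram-Schmidt recurrence
  u_1 = v_1
  u_i = v_i − Σ_{j<i} ((v_i · u_j) / (u_j · u_j)) · u_j.

Step by step this gives:
  u_1 = (-2, 1, 3)
  u_2 = (2/7, 13/7, -3/7)
  u_3 = (-15/13, 0, -10/13)

Orthogonality check:
  u_2 · u_1 = 0 (should be 0)
  u_3 · u_1 = 0 (should be 0)
  u_3 · u_2 = 0 (should be 0)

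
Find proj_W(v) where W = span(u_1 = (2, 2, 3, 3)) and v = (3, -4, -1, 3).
proj_W(v) = (4/13, 4/13, 6/13, 6/13)

Set up U = [u_1 | ... | u_1] ∈ R^(4×1). The projector onto W = col(U) is P = U (U^T U)^(-1) U^T.
Compute U^T U =
  [26],
and U^T v = (4).
Solve U^T U · c = U^T v for the coefficients: c = (2/13). The projection is proj_W(v) = U c.
Check: (v - proj_W(v)) · u_1 = 0  (should be 0).
Result: proj_W(v) = (4/13, 4/13, 6/13, 6/13).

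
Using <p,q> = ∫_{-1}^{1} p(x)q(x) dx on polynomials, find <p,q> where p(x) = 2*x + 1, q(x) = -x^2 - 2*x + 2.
<p,q> = 2/3

Expand the product: p(x)·q(x) = -2*x^3 - 5*x^2 + 2*x + 2.
∫_{-1}^{1} of each monomial x^k gives [2/(k+1) if k even, 0 if k odd]. Integrating term-by-term (or equivalently evaluating the antiderivative F(x) = -x^4/2 - 5*x^3/3 + x^2 + 2*x at the endpoints):
  F(1) − F(−1) = 5/6 − (1/6) = 2/3.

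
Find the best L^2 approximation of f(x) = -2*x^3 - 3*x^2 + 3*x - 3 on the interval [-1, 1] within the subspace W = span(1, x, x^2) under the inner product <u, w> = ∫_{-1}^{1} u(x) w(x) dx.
g(x) = -3*x^2 + 9*x/5 - 3

The best approximation g ∈ W is the orthogonal projection of f onto W. Writing g = a_0 + a_1 x + a_2 x^2, the coefficients solve the normal equations G · a = b where
  G_{ij} = <φ_i, φ_j> and b_i = <f, φ_i>, with φ_0 = 1, φ_1 = x, φ_2 = x^2.
G =
  [2, 0, 2/3]
  [0, 2/3, 0]
  [2/3, 0, 2/5],
b = (-8, 6/5, -16/5).
Solving gives a_0 = -3, a_1 = 9/5, a_2 = -3, so
  g(x) = -3*x^2 + 9*x/5 - 3.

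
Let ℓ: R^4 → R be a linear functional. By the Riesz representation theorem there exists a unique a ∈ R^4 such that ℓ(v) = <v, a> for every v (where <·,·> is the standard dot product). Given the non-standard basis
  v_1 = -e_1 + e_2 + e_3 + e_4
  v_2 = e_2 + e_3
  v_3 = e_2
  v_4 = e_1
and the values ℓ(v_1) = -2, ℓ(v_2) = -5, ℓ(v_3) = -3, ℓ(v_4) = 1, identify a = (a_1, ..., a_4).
a = (1, -3, -2, 4)

Write a = (a_1, ..., a_4) in the standard basis. For each basis vector v_i, ℓ(v_i) = <v_i, a> is a linear equation in the a_j's. Collect the n equations into a matrix system V a = ℓ, where row i of V is v_i (expressed in the standard basis). Since V is invertible (lower-triangular with 1s on the diagonal, up to permutation), solve by back-substitution:
  V =
[[-1, 1, 1, 1],
 [0, 1, 1, 0],
 [0, 1, 0, 0],
 [1, 0, 0, 0]]
  V a = (-2, -5, -3, 1)
Solving gives a = (1, -3, -2, 4).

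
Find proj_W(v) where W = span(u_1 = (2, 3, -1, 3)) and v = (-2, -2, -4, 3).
proj_W(v) = (6/23, 9/23, -3/23, 9/23)

Set up U = [u_1 | ... | u_1] ∈ R^(4×1). The projector onto W = col(U) is P = U (U^T U)^(-1) U^T.
Compute U^T U =
  [23],
and U^T v = (3).
Solve U^T U · c = U^T v for the coefficients: c = (3/23). The projection is proj_W(v) = U c.
Check: (v - proj_W(v)) · u_1 = 0  (should be 0).
Result: proj_W(v) = (6/23, 9/23, -3/23, 9/23).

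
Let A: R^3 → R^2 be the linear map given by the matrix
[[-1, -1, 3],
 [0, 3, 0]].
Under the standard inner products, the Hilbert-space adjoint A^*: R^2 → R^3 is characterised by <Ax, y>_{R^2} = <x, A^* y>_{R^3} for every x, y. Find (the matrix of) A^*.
A^* = A^T =
[[-1, 0],
 [-1, 3],
 [3, 0]]

For real matrices with standard dot products, the defining identity <Ax, y> = <x, A^* y> gives (Ax)^T y = x^T (A^*) y, i.e. x^T A^T y = x^T (A^*) y. Since this holds for all x, y, we must have A^* = A^T. Therefore
A^* =
[[-1, 0],
 [-1, 3],
 [3, 0]].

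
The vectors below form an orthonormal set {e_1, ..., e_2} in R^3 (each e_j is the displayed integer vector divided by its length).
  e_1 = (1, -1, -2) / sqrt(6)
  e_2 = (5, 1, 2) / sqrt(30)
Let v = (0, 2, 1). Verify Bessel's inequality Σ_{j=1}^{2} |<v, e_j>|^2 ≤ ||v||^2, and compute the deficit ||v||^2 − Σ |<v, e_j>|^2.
Σ |<v, e_j>|^2 = 16/5; ||v||^2 = 5; deficit = 9/5

Write each e_j = u_j / sqrt(<u_j, u_j>) where u_j is the displayed integer vector. Then <v, e_j> = <v, u_j> / sqrt(<u_j, u_j>), so |<v, e_j>|^2 = <v, u_j>^2 / <u_j, u_j>.
Coefficients: <v, e_1> = -4/sqrt(6), <v, e_2> = 4/sqrt(30).
Square and sum: Σ |<v, e_j>|^2 = 16/5.
Compute ||v||^2 = v·v = 5.
Deficit = 5 − 16/5 = 9/5 ≥ 0, confirming Bessel's inequality. (The deficit equals ||v − Σ <v,e_j> e_j||^2, the squared distance from v to span{e_j}.)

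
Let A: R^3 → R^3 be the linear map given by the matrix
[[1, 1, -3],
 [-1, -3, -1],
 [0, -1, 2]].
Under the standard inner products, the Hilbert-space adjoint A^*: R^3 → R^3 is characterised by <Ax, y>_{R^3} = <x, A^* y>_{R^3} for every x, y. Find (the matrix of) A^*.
A^* = A^T =
[[1, -1, 0],
 [1, -3, -1],
 [-3, -1, 2]]

For real matrices with standard dot products, the defining identity <Ax, y> = <x, A^* y> gives (Ax)^T y = x^T (A^*) y, i.e. x^T A^T y = x^T (A^*) y. Since this holds for all x, y, we must have A^* = A^T. Therefore
A^* =
[[1, -1, 0],
 [1, -3, -1],
 [-3, -1, 2]].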